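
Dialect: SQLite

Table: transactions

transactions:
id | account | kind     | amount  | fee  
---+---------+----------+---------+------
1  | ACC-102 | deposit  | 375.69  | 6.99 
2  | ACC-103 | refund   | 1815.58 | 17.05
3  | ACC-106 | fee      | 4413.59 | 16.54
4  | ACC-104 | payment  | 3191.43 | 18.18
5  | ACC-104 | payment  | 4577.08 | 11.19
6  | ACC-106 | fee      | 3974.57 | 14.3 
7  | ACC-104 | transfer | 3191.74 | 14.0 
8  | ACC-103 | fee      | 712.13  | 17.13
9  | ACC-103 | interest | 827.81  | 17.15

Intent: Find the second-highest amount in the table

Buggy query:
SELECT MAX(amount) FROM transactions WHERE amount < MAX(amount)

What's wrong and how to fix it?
Bug: MAX(amount) on the right of the comparison is an aggregate-in-WHERE error

Fix: Compute the overall MAX in a subquery, then take MAX of rows below it

Corrected query:
SELECT MAX(amount) FROM transactions WHERE amount < (SELECT MAX(amount) FROM transactions)

Result:
MAX(amount)
-----------
4413.59    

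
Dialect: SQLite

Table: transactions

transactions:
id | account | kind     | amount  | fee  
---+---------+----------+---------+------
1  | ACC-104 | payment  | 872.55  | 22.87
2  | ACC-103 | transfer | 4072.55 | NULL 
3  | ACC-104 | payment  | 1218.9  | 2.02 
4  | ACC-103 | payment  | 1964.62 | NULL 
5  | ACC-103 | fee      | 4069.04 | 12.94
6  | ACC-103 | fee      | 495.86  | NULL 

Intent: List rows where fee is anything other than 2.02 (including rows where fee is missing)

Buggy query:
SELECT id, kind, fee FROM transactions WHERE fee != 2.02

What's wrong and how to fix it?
Bug: Inequality against NULL is unknown, not true; rows with NULL are dropped

Fix: Add an explicit OR fee IS NULL to include the missing-value rows

Corrected query:
SELECT id, kind, fee FROM transactions WHERE fee != 2.02 OR fee IS NULL

Result:
id | kind     | fee  
---+----------+------
1  | payment  | 22.87
2  | transfer | NULL 
4  | payment  | NULL 
5  | fee      | 12.94
6  | fee      | NULL 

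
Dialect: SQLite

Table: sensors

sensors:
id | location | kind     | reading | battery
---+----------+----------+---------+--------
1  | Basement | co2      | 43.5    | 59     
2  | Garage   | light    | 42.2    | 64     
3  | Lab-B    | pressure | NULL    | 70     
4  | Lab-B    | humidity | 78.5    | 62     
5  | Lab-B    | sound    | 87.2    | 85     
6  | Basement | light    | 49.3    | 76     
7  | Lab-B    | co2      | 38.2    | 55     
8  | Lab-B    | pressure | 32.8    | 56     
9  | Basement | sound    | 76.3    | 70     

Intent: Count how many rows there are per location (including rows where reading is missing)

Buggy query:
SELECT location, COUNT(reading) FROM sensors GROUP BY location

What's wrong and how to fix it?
Bug: COUNT(column) counts non-NULL values only; rows with NULL reading aren't counted

Fix: Replace COUNT(reading) with COUNT(*)

Corrected query:
SELECT location, COUNT(*) FROM sensors GROUP BY location

Result:
location | COUNT(*)
---------+---------
Basement | 3       
Garage   | 1       
Lab-B    | 5       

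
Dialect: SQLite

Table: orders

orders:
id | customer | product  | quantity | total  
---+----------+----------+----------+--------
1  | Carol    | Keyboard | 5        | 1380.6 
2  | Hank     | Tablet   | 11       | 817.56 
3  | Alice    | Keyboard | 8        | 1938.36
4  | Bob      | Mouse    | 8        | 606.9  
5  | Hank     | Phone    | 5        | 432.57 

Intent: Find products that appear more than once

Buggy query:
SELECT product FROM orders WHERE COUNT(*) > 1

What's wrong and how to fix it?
Bug: WHERE can't reference COUNT(*); aggregates are computed after WHERE

Fix: GROUP BY product, then filter groups with HAVING COUNT(*) > 1

Corrected query:
SELECT product FROM orders GROUP BY product HAVING COUNT(*) > 1

Result:
product 
--------
Keyboard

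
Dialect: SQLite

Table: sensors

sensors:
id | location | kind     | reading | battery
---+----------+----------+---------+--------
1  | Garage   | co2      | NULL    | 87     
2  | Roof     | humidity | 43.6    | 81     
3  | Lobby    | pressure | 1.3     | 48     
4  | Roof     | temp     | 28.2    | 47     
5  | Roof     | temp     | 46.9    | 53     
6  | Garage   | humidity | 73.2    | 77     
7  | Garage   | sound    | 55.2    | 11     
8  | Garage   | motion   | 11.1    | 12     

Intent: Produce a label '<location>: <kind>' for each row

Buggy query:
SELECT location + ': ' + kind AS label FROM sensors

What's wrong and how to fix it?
Bug: '+' is numeric addition; on text columns SQLite converts them to 0 instead of concatenating

Fix: Use the || operator for string concatenation

Corrected query:
SELECT location || ': ' || kind AS label FROM sensors

Result:
label           
----------------
Garage: co2     
Roof: humidity  
Lobby: pressure 
Roof: temp      
Roof: temp      
Garage: humidity
Garage: sound   
Garage: motion  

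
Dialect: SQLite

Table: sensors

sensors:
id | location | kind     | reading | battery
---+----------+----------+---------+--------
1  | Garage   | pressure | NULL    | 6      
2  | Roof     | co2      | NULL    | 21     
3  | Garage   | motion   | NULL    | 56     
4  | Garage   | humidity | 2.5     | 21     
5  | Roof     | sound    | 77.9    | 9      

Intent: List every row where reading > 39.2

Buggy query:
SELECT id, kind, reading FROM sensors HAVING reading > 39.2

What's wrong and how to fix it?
Bug: This is a non-aggregate query (no GROUP BY, no aggregates), so in SQLite the HAVING clause is invalid here; a row-level condition belongs in WHERE

Fix: Replace HAVING with WHERE since the condition applies to individual rows

Corrected query:
SELECT id, kind, reading FROM sensors WHERE reading > 39.2

Result:
id | kind  | reading
---+-------+--------
5  | sound | 77.9   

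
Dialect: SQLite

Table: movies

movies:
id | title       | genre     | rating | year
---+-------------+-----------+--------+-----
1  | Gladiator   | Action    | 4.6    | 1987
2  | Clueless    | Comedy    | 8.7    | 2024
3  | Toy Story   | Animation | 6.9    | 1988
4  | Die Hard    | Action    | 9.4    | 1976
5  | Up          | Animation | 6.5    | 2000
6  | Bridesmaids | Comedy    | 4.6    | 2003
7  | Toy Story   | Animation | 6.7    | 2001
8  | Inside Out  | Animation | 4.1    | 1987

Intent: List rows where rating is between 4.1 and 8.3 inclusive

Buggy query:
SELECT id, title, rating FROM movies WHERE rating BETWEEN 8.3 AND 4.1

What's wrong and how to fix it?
Bug: The bounds are reversed; BETWEEN a AND b requires a <= b to match anything

Fix: Swap the bounds so the smaller value comes first

Corrected query:
SELECT id, title, rating FROM movies WHERE rating BETWEEN 4.1 AND 8.3

Result:
id | title       | rating
---+-------------+-------
1  | Gladiator   | 4.6   
3  | Toy Story   | 6.9   
5  | Up          | 6.5   
6  | Bridesmaids | 4.6   
7  | Toy Story   | 6.7   
8  | Inside Out  | 4.1   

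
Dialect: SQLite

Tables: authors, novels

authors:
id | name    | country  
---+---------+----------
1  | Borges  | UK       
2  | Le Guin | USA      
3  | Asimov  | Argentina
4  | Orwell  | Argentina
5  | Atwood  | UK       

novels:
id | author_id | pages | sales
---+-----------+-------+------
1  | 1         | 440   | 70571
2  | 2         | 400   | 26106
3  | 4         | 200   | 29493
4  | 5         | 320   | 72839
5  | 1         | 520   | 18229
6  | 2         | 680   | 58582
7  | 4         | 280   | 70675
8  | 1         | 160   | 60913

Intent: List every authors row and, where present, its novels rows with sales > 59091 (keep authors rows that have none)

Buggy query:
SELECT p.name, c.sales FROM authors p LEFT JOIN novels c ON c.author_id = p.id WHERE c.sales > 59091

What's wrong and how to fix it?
Bug: Filtering c.sales in WHERE discards the NULL rows produced by LEFT JOIN, turning it into an inner join

Fix: Move the right-table condition into the ON clause so unmatched parents are kept

Corrected query:
SELECT p.name, c.sales FROM authors p LEFT JOIN novels c ON c.author_id = p.id AND c.sales > 59091

Result:
name    | sales
--------+------
Borges  | 60913
Borges  | 70571
Le Guin | NULL 
Asimov  | NULL 
Orwell  | 70675
Atwood  | 72839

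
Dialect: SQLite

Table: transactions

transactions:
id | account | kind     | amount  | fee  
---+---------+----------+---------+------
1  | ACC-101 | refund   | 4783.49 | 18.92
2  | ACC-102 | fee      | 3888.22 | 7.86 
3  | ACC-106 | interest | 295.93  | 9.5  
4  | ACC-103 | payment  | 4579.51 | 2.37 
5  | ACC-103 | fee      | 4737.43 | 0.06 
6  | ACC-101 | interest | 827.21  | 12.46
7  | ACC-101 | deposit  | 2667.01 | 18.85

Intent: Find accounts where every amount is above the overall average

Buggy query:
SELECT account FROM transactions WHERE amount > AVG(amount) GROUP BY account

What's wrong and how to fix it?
Bug: WHERE evaluates per row before aggregation, so AVG() is unavailable

Fix: Compute the overall average in a scalar subquery and compare each group's MIN against it in HAVING

Corrected query:
SELECT account FROM transactions GROUP BY account HAVING MIN(amount) > (SELECT AVG(amount) FROM transactions)

Result:
account
-------
ACC-102
ACC-103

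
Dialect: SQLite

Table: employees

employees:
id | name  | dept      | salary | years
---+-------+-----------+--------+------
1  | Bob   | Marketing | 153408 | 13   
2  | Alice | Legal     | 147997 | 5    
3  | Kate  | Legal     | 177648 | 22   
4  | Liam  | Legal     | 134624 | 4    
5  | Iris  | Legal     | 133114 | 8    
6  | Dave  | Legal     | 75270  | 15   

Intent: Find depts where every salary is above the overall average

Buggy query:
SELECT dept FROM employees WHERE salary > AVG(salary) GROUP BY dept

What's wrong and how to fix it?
Bug: WHERE evaluates per row before aggregation, so AVG() is unavailable

Fix: Compute the overall average in a scalar subquery and compare each group's MIN against it in HAVING

Corrected query:
SELECT dept FROM employees GROUP BY dept HAVING MIN(salary) > (SELECT AVG(salary) FROM employees)

Result:
dept     
---------
Marketing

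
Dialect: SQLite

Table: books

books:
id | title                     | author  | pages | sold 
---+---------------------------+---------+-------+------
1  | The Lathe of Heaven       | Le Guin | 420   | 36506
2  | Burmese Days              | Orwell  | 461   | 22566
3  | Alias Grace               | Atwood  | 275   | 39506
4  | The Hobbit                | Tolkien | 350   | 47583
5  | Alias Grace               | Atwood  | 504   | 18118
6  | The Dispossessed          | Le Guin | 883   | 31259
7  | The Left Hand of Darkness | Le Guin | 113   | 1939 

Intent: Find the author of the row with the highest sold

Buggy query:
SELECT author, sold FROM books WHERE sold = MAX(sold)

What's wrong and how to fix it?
Bug: WHERE is evaluated per row; an aggregate over the whole table isn't defined there

Fix: Wrap MAX in a scalar subquery so WHERE compares against a single value

Corrected query:
SELECT author, sold FROM books WHERE sold = (SELECT MAX(sold) FROM books)

Result:
author  | sold 
--------+------
Tolkien | 47583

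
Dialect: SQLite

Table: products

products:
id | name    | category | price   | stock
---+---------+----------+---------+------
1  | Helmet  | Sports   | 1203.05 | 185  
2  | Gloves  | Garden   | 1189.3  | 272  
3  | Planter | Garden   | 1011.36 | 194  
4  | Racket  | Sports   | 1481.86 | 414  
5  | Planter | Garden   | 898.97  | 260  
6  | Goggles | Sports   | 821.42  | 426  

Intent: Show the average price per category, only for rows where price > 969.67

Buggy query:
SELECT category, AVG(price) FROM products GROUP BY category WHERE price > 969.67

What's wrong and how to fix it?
Bug: WHERE cannot follow GROUP BY

Fix: Place WHERE between FROM and GROUP BY

Corrected query:
SELECT category, AVG(price) FROM products WHERE price > 969.67 GROUP BY category

Result:
category | AVG(price)
---------+-----------
Garden   | 1100.33   
Sports   | 1342.455  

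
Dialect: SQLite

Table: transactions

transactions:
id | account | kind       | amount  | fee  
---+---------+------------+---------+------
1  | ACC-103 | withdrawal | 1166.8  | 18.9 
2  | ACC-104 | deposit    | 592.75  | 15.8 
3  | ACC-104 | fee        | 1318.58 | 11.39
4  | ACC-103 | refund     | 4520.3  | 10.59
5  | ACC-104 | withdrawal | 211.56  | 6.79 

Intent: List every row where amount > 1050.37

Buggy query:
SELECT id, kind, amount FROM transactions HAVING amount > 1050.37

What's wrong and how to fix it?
Bug: This is a non-aggregate query (no GROUP BY, no aggregates), so in SQLite the HAVING clause is invalid here; a row-level condition belongs in WHERE

Fix: Replace HAVING with WHERE since the condition applies to individual rows

Corrected query:
SELECT id, kind, amount FROM transactions WHERE amount > 1050.37

Result:
id | kind       | amount 
---+------------+--------
1  | withdrawal | 1166.8 
3  | fee        | 1318.58
4  | refund     | 4520.3 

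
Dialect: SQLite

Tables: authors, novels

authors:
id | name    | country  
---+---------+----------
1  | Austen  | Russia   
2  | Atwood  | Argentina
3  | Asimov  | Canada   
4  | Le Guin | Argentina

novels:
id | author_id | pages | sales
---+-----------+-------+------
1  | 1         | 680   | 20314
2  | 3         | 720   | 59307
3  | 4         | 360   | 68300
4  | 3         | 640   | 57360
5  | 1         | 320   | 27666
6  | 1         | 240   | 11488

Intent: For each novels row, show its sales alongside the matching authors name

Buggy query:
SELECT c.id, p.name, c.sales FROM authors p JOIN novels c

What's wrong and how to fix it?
Bug: JOIN with no ON clause produces a cartesian product; every novels row pairs with every authors row

Fix: Specify the join condition linking the foreign key to the parent id

Corrected query:
SELECT c.id, p.name, c.sales FROM authors p JOIN novels c ON c.author_id = p.id

Result:
id | name    | sales
---+---------+------
1  | Austen  | 20314
2  | Asimov  | 59307
3  | Le Guin | 68300
4  | Asimov  | 57360
5  | Austen  | 27666
6  | Austen  | 11488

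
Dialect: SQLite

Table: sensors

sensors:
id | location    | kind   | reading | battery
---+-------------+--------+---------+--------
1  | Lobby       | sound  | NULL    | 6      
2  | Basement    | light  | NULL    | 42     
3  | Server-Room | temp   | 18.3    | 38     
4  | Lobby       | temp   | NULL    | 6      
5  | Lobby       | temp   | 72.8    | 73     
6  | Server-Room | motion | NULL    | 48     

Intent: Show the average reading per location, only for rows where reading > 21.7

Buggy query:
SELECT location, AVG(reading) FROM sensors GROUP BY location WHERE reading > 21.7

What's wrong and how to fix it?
Bug: Row-level WHERE must come before GROUP BY in the clause order

Fix: Place WHERE between FROM and GROUP BY

Corrected query:
SELECT location, AVG(reading) FROM sensors WHERE reading > 21.7 GROUP BY location

Result:
location | AVG(reading)
---------+-------------
Lobby    | 72.8        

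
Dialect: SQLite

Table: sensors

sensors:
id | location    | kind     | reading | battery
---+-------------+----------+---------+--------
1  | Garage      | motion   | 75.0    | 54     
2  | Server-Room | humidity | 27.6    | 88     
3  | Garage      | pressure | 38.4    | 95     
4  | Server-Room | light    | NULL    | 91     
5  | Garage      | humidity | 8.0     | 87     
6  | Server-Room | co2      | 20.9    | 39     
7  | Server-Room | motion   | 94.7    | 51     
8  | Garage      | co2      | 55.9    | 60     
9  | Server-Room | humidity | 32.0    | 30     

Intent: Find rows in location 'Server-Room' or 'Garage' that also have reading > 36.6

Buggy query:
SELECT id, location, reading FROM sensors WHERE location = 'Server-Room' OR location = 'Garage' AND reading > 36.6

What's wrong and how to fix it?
Bug: AND binds tighter than OR, so this parses as location = 'Server-Room' OR (location = 'Garage' AND reading > 36.6)

Fix: Group the OR with parentheses (or use IN), then AND the threshold

Corrected query:
SELECT id, location, reading FROM sensors WHERE (location = 'Server-Room' OR location = 'Garage') AND reading > 36.6

Result:
id | location    | reading
---+-------------+--------
1  | Garage      | 75     
3  | Garage      | 38.4   
7  | Server-Room | 94.7   
8  | Garage      | 55.9   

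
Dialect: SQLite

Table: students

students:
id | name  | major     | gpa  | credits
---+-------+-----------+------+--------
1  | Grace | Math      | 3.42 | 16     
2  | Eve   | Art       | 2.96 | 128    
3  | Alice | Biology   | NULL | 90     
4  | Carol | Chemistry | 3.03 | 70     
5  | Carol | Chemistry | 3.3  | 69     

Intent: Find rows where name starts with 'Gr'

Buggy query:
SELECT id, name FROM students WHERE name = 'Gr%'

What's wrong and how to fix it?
Bug: '=' compares the literal string including the % character; pattern matching needs LIKE

Fix: Use LIKE for wildcard pattern matching

Corrected query:
SELECT id, name FROM students WHERE name LIKE 'Gr%'

Result:
id | name 
---+------
1  | Grace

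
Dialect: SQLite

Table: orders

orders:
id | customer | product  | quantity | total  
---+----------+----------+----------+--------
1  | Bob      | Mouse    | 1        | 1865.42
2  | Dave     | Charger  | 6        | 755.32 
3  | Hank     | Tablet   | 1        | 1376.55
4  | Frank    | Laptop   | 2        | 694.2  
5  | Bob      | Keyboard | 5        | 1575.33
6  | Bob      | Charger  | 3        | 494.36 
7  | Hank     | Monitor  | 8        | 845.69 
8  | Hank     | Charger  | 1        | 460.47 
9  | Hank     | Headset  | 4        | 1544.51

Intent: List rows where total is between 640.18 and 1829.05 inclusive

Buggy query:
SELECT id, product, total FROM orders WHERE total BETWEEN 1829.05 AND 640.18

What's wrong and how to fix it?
Bug: The bounds are reversed; BETWEEN a AND b requires a <= b to match anything

Fix: Write BETWEEN 640.18 AND 1829.05

Corrected query:
SELECT id, product, total FROM orders WHERE total BETWEEN 640.18 AND 1829.05

Result:
id | product  | total  
---+----------+--------
2  | Charger  | 755.32 
3  | Tablet   | 1376.55
4  | Laptop   | 694.2  
5  | Keyboard | 1575.33
7  | Monitor  | 845.69 
9  | Headset  | 1544.51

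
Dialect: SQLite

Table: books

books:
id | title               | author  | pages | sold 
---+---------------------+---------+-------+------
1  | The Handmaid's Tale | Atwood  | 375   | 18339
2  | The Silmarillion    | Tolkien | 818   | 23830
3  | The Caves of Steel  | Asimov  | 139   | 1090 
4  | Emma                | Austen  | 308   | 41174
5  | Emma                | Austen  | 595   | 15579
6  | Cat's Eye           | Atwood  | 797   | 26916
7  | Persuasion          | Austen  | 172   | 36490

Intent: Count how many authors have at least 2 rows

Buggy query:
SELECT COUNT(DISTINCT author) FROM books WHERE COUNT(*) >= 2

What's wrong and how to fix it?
Bug: WHERE filters individual rows, not groups, so a group-level COUNT is invalid there

Fix: Use a subquery that GROUPs and filters with HAVING, then count its rows

Corrected query:
SELECT COUNT(*) FROM (SELECT author FROM books GROUP BY author HAVING COUNT(*) >= 2)

Result:
COUNT(*)
--------
2       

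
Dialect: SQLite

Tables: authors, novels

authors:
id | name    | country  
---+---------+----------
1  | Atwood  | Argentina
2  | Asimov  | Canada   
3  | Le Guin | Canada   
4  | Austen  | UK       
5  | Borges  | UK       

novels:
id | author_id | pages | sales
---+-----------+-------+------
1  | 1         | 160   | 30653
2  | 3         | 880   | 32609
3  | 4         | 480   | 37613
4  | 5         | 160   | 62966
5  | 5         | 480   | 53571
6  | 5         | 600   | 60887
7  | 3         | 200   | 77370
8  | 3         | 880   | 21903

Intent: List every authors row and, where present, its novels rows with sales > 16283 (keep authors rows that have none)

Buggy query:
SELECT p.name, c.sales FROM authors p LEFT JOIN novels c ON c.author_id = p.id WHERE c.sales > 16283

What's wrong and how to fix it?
Bug: Filtering c.sales in WHERE discards the NULL rows produced by LEFT JOIN, turning it into an inner join

Fix: Move the right-table condition into the ON clause so unmatched parents are kept

Corrected query:
SELECT p.name, c.sales FROM authors p LEFT JOIN novels c ON c.author_id = p.id AND c.sales > 16283

Result:
name    | sales
--------+------
Atwood  | 30653
Asimov  | NULL 
Le Guin | 21903
Le Guin | 32609
Le Guin | 77370
Austen  | 37613
Borges  | 53571
Borges  | 60887
Borges  | 62966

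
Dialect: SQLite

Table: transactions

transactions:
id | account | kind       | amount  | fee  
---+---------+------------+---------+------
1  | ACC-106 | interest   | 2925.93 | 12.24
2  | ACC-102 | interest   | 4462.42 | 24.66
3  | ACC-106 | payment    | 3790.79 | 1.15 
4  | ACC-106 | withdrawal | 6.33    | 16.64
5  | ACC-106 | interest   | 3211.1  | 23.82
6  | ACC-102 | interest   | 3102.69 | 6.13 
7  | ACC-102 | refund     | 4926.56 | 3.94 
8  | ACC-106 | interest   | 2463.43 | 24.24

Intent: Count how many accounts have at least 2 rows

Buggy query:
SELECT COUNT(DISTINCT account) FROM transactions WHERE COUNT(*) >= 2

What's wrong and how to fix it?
Bug: COUNT(*) cannot appear in WHERE; the per-group count doesn't exist yet

Fix: Group first with HAVING COUNT(*) >= 2, then COUNT the resulting groups

Corrected query:
SELECT COUNT(*) FROM (SELECT account FROM transactions GROUP BY account HAVING COUNT(*) >= 2)

Result:
COUNT(*)
--------
2       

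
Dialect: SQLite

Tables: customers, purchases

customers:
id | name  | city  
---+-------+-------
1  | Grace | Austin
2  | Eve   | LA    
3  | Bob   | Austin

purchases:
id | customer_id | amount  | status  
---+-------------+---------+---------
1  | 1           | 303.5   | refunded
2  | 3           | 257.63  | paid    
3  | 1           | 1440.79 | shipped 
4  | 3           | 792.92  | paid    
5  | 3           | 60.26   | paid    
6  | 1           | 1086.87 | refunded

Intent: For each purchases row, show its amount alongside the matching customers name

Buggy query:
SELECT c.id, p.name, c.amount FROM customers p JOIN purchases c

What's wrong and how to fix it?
Bug: Missing join condition: each purchases row is matched to all customers rows instead of just its own

Fix: Add ON c.customer_id = p.id to the JOIN

Corrected query:
SELECT c.id, p.name, c.amount FROM customers p JOIN purchases c ON c.customer_id = p.id

Result:
id | name  | amount 
---+-------+--------
1  | Grace | 303.5  
2  | Bob   | 257.63 
3  | Grace | 1440.79
4  | Bob   | 792.92 
5  | Bob   | 60.26  
6  | Grace | 1086.87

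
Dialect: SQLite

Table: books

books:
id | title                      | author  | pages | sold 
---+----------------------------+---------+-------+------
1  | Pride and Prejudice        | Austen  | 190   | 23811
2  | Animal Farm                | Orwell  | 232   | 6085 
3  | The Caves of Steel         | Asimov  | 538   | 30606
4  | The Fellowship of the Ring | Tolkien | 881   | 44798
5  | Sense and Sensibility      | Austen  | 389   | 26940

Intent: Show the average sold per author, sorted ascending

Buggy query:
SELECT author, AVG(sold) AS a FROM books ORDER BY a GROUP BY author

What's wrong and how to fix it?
Bug: GROUP BY must precede ORDER BY

Fix: Reorder: SELECT … FROM … GROUP BY … ORDER BY …

Corrected query:
SELECT author, AVG(sold) AS a FROM books GROUP BY author ORDER BY a

Result:
author  | a      
--------+--------
Orwell  | 6085   
Austen  | 25375.5
Asimov  | 30606  
Tolkien | 44798  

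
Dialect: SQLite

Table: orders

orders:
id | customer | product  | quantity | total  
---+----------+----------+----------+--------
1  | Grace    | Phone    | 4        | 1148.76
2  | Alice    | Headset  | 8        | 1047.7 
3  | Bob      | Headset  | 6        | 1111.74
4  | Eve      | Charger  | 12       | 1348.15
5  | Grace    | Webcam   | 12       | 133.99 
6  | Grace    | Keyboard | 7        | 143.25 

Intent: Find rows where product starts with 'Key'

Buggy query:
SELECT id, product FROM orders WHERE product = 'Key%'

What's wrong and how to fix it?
Bug: Wildcards only work with LIKE; '=' treats '%' as a literal character

Fix: Use LIKE for wildcard pattern matching

Corrected query:
SELECT id, product FROM orders WHERE product LIKE 'Key%'

Result:
id | product 
---+---------
6  | Keyboard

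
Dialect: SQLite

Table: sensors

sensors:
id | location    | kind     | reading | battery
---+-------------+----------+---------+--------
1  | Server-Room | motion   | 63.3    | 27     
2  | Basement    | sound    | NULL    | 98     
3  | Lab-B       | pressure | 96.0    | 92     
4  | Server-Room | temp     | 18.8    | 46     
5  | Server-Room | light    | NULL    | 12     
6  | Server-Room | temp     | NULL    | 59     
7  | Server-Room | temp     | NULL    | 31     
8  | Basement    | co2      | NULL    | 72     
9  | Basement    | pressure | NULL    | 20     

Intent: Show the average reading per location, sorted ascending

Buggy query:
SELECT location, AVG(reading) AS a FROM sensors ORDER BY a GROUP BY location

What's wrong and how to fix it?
Bug: ORDER BY appears before GROUP BY; SQL clause order requires GROUP BY first

Fix: Move ORDER BY to the end, after GROUP BY

Corrected query:
SELECT location, AVG(reading) AS a FROM sensors GROUP BY location ORDER BY a

Result:
location    | a    
------------+------
Basement    | NULL 
Server-Room | 41.05
Lab-B       | 96   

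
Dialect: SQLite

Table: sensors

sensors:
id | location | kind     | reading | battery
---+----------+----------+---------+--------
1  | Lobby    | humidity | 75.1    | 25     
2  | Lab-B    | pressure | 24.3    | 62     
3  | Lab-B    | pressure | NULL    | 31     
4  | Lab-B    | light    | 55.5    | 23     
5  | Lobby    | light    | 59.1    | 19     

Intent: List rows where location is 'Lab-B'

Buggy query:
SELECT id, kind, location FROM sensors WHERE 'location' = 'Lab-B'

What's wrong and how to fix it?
Bug: Single quotes denote string literals in SQL; the column name is being compared as a constant string

Fix: Reference the column as location without single quotes

Corrected query:
SELECT id, kind, location FROM sensors WHERE location = 'Lab-B'

Result:
id | kind     | location
---+----------+---------
2  | pressure | Lab-B   
3  | pressure | Lab-B   
4  | light    | Lab-B   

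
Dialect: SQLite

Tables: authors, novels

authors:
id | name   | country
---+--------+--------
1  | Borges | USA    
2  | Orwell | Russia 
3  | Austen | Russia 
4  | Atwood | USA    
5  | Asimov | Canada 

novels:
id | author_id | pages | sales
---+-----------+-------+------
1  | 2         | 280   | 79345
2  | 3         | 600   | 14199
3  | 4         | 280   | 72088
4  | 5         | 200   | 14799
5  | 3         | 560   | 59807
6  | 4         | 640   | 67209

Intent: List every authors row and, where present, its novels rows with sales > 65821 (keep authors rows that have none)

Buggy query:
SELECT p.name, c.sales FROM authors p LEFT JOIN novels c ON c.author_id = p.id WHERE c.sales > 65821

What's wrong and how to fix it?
Bug: A WHERE condition on the right-hand table after LEFT JOIN drops unmatched parents

Fix: Move the right-table condition into the ON clause so unmatched parents are kept

Corrected query:
SELECT p.name, c.sales FROM authors p LEFT JOIN novels c ON c.author_id = p.id AND c.sales > 65821

Result:
name   | sales
-------+------
Borges | NULL 
Orwell | 79345
Austen | NULL 
Atwood | 67209
Atwood | 72088
Asimov | NULL 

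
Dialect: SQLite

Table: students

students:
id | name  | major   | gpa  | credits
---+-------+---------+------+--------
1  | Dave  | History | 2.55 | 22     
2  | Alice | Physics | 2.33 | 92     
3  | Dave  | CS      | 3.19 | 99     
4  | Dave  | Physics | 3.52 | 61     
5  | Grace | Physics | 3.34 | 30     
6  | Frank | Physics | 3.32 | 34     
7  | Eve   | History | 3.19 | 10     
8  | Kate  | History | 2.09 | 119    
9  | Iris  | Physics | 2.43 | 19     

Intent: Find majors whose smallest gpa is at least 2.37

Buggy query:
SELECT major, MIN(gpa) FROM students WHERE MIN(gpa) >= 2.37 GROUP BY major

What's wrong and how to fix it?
Bug: MIN() in WHERE is a misuse of aggregate

Fix: Use HAVING for the per-group MIN condition

Corrected query:
SELECT major, MIN(gpa) FROM students GROUP BY major HAVING MIN(gpa) >= 2.37

Result:
major | MIN(gpa)
------+---------
CS    | 3.19    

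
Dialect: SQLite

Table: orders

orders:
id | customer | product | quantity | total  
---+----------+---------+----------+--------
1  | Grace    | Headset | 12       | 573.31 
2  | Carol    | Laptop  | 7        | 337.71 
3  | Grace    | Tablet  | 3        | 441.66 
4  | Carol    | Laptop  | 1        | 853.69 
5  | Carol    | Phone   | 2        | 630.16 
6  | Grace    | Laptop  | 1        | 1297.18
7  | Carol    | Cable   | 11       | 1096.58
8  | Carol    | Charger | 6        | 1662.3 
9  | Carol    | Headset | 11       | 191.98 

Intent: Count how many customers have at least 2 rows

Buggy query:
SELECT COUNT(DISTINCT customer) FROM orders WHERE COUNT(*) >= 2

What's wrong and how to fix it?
Bug: WHERE filters individual rows, not groups, so a group-level COUNT is invalid there

Fix: Use a subquery that GROUPs and filters with HAVING, then count its rows

Corrected query:
SELECT COUNT(*) FROM (SELECT customer FROM orders GROUP BY customer HAVING COUNT(*) >= 2)

Result:
COUNT(*)
--------
2       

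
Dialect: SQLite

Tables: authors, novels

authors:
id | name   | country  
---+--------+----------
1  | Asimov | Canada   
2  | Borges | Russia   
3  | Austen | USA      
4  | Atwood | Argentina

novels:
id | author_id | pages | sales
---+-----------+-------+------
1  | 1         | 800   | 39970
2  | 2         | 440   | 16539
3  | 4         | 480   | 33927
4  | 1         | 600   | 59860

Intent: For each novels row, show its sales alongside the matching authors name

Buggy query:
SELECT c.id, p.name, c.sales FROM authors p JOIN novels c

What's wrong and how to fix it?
Bug: Missing join condition: each novels row is matched to all authors rows instead of just its own

Fix: Specify the join condition linking the foreign key to the parent id

Corrected query:
SELECT c.id, p.name, c.sales FROM authors p JOIN novels c ON c.author_id = p.id

Result:
id | name   | sales
---+--------+------
1  | Asimov | 39970
2  | Borges | 16539
3  | Atwood | 33927
4  | Asimov | 59860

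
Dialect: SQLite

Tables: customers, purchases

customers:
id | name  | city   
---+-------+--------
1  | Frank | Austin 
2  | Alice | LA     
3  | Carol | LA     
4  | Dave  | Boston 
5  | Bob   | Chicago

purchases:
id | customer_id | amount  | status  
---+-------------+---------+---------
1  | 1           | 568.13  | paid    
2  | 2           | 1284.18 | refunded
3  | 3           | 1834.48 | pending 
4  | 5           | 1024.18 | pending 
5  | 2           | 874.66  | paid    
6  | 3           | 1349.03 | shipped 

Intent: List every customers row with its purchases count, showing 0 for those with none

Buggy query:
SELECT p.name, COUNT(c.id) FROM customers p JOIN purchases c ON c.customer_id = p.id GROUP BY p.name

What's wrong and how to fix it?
Bug: INNER JOIN drops customers rows that have no matching purchases rows

Fix: Switch to LEFT JOIN to retain unmatched parent rows

Corrected query:
SELECT p.name, COUNT(c.id) FROM customers p LEFT JOIN purchases c ON c.customer_id = p.id GROUP BY p.name

Result:
name  | COUNT(c.id)
------+------------
Alice | 2          
Bob   | 1          
Carol | 2          
Dave  | 0          
Frank | 1          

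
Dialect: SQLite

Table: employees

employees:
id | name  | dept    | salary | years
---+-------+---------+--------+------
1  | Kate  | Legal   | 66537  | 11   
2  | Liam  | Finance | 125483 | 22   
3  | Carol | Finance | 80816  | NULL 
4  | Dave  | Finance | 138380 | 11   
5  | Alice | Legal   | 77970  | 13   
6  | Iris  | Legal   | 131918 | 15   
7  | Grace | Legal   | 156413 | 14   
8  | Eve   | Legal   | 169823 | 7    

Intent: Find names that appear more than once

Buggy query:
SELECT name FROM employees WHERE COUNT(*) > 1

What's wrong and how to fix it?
Bug: WHERE can't reference COUNT(*); aggregates are computed after WHERE

Fix: Group first, then use HAVING for the count condition

Corrected query:
SELECT name FROM employees GROUP BY name HAVING COUNT(*) > 1

Result:
(no rows)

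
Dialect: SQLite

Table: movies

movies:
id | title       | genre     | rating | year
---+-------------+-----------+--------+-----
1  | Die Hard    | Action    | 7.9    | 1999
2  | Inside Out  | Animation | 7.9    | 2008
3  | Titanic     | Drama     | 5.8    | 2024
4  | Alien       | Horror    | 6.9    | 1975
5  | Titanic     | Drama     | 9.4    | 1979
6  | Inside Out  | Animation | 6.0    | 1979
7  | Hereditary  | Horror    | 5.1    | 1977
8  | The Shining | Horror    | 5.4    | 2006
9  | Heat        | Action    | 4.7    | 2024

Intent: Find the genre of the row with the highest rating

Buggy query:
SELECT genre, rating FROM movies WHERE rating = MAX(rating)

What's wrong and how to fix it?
Bug: MAX(rating) is an aggregate and cannot be used directly in WHERE

Fix: Wrap MAX in a scalar subquery so WHERE compares against a single value

Corrected query:
SELECT genre, rating FROM movies WHERE rating = (SELECT MAX(rating) FROM movies)

Result:
genre | rating
------+-------
Drama | 9.4   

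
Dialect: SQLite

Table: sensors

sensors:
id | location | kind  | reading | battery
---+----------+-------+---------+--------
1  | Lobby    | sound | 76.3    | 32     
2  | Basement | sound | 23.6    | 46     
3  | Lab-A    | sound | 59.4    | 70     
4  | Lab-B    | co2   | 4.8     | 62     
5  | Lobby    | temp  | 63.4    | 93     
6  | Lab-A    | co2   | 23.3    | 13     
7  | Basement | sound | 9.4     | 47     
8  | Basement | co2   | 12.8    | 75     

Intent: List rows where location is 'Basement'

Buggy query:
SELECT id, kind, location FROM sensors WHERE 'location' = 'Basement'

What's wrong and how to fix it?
Bug: 'location' in single quotes is a string literal, not the column; the comparison is literal-vs-literal and never true

Fix: Reference the column as location without single quotes

Corrected query:
SELECT id, kind, location FROM sensors WHERE location = 'Basement'

Result:
id | kind  | location
---+-------+---------
2  | sound | Basement
7  | sound | Basement
8  | co2   | Basement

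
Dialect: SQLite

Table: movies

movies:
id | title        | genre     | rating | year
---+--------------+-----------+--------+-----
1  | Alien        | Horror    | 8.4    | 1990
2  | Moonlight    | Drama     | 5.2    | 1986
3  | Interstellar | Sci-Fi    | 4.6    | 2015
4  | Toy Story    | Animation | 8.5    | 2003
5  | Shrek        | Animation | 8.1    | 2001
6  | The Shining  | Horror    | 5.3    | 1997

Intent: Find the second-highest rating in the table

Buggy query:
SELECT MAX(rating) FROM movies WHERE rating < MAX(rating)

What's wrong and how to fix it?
Bug: The inner MAX is an aggregate inside WHERE, which is not allowed

Fix: Compute the overall MAX in a subquery, then take MAX of rows below it

Corrected query:
SELECT MAX(rating) FROM movies WHERE rating < (SELECT MAX(rating) FROM movies)

Result:
MAX(rating)
-----------
8.4        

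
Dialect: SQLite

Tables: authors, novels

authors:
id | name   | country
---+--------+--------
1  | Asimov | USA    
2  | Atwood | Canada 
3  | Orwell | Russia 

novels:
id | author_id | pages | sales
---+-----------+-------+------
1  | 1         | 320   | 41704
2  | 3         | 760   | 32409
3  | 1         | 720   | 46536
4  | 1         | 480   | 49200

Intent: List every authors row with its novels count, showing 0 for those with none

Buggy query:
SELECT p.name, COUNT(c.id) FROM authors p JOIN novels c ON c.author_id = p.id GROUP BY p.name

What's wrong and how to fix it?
Bug: An inner join excludes parents with zero children

Fix: Use LEFT JOIN so parents without children still appear (COUNT(c.id) gives 0)

Corrected query:
SELECT p.name, COUNT(c.id) FROM authors p LEFT JOIN novels c ON c.author_id = p.id GROUP BY p.name

Result:
name   | COUNT(c.id)
-------+------------
Asimov | 3          
Atwood | 0          
Orwell | 1          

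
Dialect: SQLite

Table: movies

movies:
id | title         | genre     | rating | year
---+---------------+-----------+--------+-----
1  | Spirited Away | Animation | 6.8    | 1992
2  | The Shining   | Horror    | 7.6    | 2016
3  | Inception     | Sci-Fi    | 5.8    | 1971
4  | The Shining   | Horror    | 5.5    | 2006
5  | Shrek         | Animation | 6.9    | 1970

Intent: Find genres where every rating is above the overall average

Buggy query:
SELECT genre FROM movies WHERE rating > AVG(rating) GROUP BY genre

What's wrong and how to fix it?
Bug: AVG() is an aggregate; it can't sit directly in WHERE

Fix: Compute the overall average in a scalar subquery and compare each group's MIN against it in HAVING

Corrected query:
SELECT genre FROM movies GROUP BY genre HAVING MIN(rating) > (SELECT AVG(rating) FROM movies)

Result:
genre    
---------
Animation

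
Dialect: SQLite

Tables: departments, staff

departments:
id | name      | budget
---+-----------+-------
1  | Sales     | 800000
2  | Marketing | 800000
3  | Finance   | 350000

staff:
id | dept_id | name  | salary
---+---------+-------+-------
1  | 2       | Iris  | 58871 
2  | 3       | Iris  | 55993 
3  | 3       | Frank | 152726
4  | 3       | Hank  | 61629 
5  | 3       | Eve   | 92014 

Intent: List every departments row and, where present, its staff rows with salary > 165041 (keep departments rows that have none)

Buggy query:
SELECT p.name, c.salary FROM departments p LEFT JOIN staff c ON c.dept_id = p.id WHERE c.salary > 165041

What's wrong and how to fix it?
Bug: Filtering c.salary in WHERE discards the NULL rows produced by LEFT JOIN, turning it into an inner join

Fix: Move the right-table condition into the ON clause so unmatched parents are kept

Corrected query:
SELECT p.name, c.salary FROM departments p LEFT JOIN staff c ON c.dept_id = p.id AND c.salary > 165041

Result:
name      | salary
----------+-------
Sales     | NULL  
Marketing | NULL  
Finance   | NULL  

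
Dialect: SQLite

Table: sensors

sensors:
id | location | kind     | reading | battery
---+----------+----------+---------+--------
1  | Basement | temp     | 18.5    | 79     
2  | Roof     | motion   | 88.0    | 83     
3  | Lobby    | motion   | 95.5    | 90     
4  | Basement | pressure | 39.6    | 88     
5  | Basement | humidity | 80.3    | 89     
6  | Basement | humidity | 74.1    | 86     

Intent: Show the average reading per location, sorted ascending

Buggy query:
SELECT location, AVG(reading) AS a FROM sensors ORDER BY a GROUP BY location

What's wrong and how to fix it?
Bug: GROUP BY must precede ORDER BY

Fix: Move ORDER BY to the end, after GROUP BY

Corrected query:
SELECT location, AVG(reading) AS a FROM sensors GROUP BY location ORDER BY a

Result:
location | a     
---------+-------
Basement | 53.125
Roof     | 88    
Lobby    | 95.5  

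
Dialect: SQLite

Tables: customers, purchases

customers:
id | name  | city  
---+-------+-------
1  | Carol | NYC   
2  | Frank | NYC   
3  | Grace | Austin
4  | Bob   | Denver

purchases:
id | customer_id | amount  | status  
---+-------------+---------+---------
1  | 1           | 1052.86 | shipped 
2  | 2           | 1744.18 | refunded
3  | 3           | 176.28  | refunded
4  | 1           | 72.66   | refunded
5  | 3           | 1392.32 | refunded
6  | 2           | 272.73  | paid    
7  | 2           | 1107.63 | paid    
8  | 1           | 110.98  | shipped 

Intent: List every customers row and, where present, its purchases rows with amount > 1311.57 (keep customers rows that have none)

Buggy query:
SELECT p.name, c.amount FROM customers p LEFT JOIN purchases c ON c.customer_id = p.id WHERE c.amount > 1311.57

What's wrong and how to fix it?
Bug: A WHERE condition on the right-hand table after LEFT JOIN drops unmatched parents

Fix: Put 'c.amount > 1311.57' in the JOIN's ON clause instead of WHERE

Corrected query:
SELECT p.name, c.amount FROM customers p LEFT JOIN purchases c ON c.customer_id = p.id AND c.amount > 1311.57

Result:
name  | amount 
------+--------
Carol | NULL   
Frank | 1744.18
Grace | 1392.32
Bob   | NULL   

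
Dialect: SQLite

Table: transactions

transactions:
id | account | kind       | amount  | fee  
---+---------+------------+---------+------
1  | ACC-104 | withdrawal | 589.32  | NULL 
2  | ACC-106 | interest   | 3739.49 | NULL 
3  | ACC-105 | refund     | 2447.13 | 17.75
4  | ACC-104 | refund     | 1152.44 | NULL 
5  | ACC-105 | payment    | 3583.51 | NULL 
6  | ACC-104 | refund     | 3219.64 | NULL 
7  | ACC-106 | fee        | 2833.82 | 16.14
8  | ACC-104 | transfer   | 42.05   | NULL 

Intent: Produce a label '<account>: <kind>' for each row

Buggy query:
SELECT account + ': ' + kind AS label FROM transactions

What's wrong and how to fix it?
Bug: '+' is numeric addition; on text columns SQLite converts them to 0 instead of concatenating

Fix: Use the || operator for string concatenation

Corrected query:
SELECT account || ': ' || kind AS label FROM transactions

Result:
label              
-------------------
ACC-104: withdrawal
ACC-106: interest  
ACC-105: refund    
ACC-104: refund    
ACC-105: payment   
ACC-104: refund    
ACC-106: fee       
ACC-104: transfer  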